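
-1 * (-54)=54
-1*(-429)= 429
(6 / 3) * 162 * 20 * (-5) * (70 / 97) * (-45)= 102060000 / 97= 1052164.95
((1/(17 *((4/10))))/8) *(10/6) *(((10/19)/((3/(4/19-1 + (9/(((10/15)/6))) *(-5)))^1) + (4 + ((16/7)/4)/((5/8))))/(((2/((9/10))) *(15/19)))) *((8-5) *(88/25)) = -3454308/282625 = -12.22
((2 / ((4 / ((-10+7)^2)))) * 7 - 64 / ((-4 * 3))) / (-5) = -221 / 30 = -7.37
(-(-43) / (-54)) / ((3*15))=-43 / 2430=-0.02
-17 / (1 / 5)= -85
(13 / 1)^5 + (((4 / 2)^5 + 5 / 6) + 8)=2228003 / 6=371333.83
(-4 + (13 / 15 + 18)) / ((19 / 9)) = 669 / 95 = 7.04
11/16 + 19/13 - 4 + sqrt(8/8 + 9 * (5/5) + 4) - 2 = -801/208 + sqrt(14) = -0.11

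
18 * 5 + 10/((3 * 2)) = 91.67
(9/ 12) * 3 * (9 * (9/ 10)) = 729/ 40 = 18.22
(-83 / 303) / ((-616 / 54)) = 747 / 31108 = 0.02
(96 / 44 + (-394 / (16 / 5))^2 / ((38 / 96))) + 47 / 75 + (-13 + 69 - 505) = 37852.16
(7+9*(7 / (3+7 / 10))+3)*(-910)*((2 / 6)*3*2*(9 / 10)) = -1638000 / 37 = -44270.27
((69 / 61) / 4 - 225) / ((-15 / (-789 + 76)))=-13031501 / 1220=-10681.56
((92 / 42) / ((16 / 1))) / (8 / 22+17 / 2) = 253 / 16380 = 0.02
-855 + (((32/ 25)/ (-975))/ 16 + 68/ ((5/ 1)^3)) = -20827367/ 24375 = -854.46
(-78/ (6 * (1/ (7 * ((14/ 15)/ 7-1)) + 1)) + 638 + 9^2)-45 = 50041/ 76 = 658.43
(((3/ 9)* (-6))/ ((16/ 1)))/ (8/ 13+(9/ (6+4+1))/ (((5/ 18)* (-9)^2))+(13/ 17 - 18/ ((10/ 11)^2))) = 60775/ 9900756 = 0.01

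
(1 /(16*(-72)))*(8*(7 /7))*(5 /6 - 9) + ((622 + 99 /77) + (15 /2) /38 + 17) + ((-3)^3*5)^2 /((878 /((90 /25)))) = 36082594411 /50446368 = 715.27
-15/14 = -1.07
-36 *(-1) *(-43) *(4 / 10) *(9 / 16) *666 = -1159839 / 5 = -231967.80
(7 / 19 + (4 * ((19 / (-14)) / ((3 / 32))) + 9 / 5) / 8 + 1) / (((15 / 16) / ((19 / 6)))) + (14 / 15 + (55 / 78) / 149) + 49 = 565094029 / 18304650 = 30.87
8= 8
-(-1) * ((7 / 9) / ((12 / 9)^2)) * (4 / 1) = 7 / 4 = 1.75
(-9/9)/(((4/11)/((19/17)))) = -209/68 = -3.07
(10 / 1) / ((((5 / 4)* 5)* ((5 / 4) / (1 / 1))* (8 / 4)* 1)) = 16 / 25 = 0.64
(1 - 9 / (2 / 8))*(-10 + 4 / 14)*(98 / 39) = 33320 / 39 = 854.36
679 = 679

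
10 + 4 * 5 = 30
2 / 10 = 1 / 5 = 0.20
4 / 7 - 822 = -5750 / 7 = -821.43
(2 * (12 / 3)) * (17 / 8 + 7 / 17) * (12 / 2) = 2070 / 17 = 121.76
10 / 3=3.33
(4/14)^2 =4/49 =0.08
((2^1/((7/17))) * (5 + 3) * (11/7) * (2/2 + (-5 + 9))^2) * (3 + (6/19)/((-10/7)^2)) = 4483512/931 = 4815.80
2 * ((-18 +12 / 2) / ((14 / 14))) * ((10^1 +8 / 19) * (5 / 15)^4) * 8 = -1408 / 57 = -24.70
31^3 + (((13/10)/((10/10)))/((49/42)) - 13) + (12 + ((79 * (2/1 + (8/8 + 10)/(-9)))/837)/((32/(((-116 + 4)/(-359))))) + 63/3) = 5643561263741/189304290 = 29812.12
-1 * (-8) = 8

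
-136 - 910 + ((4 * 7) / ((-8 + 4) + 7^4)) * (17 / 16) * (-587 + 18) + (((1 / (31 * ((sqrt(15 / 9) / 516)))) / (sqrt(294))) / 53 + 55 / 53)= -31447111 / 29892 + 258 * sqrt(10) / 57505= -1052.01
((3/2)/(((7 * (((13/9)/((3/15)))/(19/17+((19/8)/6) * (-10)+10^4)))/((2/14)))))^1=2823813/66640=42.37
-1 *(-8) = 8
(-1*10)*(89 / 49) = -890 / 49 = -18.16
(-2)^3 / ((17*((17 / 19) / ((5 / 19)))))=-40 / 289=-0.14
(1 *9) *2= 18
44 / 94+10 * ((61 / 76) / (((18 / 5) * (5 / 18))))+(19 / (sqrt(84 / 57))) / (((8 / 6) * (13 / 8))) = 57 * sqrt(133) / 91+15171 / 1786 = 15.72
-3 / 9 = -1 / 3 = -0.33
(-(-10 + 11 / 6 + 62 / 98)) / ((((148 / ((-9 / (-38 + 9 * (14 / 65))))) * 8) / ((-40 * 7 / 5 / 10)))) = -86385 / 9713536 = -0.01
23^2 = 529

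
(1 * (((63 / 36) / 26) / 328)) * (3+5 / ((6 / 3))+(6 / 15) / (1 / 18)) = 889 / 341120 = 0.00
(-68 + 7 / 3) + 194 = 385 / 3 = 128.33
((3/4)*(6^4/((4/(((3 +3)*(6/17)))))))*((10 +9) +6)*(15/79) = 3280500/1343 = 2442.67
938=938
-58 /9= -6.44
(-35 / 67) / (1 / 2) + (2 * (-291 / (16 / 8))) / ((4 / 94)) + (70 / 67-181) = -14039 / 2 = -7019.50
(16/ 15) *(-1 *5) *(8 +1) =-48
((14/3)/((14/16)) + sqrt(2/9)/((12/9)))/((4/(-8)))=-32/3-sqrt(2)/2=-11.37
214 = 214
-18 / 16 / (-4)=9 / 32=0.28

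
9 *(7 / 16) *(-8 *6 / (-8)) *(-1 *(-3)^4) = -15309 / 8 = -1913.62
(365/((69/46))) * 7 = 5110/3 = 1703.33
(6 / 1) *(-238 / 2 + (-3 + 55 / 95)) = -13842 / 19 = -728.53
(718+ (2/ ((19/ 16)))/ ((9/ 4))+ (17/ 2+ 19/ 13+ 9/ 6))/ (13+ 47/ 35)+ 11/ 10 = 145103839/ 2789865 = 52.01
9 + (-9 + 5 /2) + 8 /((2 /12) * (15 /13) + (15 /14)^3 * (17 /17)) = 824427 /101470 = 8.12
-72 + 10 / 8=-283 / 4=-70.75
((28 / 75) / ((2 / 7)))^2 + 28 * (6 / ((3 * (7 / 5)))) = 234604 / 5625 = 41.71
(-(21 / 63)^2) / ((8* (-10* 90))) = 1 / 64800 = 0.00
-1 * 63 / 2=-63 / 2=-31.50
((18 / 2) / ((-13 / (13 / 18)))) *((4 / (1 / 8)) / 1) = -16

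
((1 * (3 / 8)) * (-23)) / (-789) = 23 / 2104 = 0.01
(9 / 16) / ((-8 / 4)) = -9 / 32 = -0.28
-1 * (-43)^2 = -1849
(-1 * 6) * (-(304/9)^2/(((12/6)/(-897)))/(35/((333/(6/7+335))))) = -1022398208/11755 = -86975.60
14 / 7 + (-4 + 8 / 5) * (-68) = 826 / 5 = 165.20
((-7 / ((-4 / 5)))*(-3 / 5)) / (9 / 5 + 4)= -105 / 116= -0.91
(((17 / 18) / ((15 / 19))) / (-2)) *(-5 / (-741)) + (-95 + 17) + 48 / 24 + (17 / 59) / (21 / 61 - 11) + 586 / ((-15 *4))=-533035639 / 6212700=-85.80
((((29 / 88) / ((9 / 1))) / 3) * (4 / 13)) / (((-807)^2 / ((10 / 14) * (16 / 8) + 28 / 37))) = 0.00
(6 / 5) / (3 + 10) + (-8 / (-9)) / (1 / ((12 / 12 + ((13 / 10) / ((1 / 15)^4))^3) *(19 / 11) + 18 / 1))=2816320718935660309 / 6435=437656677379278.99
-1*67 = -67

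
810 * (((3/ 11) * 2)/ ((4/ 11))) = 1215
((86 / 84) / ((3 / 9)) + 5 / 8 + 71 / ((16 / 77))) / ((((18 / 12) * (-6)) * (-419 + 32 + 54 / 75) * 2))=967075 / 19468512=0.05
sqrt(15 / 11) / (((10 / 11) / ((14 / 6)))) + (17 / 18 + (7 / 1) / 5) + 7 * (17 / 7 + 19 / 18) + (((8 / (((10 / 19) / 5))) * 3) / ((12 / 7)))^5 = 7 * sqrt(165) / 30 + 624236938796 / 15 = 41615795922.73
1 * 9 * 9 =81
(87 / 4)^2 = 7569 / 16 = 473.06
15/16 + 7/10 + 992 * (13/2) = 515971/80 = 6449.64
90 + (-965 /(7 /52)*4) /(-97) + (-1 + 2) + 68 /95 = 24984527 /64505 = 387.33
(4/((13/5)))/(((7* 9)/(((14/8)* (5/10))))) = 5/234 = 0.02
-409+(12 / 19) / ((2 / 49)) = -7477 / 19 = -393.53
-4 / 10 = -2 / 5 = -0.40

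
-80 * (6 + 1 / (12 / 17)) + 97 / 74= -131429 / 222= -592.02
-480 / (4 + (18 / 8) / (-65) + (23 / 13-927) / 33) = 4118400 / 206537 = 19.94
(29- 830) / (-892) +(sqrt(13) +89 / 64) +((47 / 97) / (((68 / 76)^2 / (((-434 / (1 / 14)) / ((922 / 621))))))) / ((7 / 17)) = -65238800057029 / 10849417408 +sqrt(13) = -6009.51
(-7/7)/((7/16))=-16/7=-2.29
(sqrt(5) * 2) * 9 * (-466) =-8388 * sqrt(5) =-18756.14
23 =23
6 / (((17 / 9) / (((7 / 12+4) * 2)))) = 495 / 17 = 29.12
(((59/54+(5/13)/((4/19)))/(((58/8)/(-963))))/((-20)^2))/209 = -438593/94551600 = -0.00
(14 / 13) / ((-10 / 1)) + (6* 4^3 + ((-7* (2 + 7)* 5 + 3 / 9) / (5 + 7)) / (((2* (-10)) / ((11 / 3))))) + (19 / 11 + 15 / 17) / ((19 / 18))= 2439158824 / 6235515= 391.17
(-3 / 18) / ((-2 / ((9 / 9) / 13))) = 1 / 156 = 0.01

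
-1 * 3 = -3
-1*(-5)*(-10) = -50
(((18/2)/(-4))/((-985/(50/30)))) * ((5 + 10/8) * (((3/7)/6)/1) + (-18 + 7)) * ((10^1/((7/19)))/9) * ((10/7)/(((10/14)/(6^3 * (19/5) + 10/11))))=-429343/2156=-199.14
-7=-7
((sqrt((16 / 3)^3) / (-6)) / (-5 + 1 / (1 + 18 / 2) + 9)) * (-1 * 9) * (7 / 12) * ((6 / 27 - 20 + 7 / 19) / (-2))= 25.51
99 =99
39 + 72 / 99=437 / 11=39.73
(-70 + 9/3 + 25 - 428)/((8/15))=-3525/4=-881.25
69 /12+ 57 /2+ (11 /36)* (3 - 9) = 389 /12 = 32.42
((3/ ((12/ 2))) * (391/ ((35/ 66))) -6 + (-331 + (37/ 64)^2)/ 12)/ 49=192160697/ 28098560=6.84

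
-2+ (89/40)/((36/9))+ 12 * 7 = 13209/160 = 82.56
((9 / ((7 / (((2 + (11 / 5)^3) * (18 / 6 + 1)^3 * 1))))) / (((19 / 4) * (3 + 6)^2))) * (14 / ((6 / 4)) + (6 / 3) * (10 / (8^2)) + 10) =7951376 / 149625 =53.14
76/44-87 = -85.27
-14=-14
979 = 979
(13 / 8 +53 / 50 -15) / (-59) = 2463 / 11800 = 0.21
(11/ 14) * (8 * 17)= 748/ 7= 106.86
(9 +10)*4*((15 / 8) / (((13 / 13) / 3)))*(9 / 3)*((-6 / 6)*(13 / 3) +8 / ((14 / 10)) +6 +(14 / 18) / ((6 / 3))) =279015 / 28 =9964.82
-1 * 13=-13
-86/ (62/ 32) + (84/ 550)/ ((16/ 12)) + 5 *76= 5724153/ 17050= 335.73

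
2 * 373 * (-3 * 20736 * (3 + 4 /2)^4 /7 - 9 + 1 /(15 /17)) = -435067816196 /105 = -4143503011.39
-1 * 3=-3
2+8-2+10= 18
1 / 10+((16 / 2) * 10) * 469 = 37520.10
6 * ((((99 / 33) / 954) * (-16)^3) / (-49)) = 4096 / 2597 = 1.58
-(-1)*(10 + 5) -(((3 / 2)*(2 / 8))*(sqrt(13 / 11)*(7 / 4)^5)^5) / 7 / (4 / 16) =15 -97131684309947172101307*sqrt(143) / 2997145552015065088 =-387529.08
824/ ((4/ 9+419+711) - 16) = 3708/ 5015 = 0.74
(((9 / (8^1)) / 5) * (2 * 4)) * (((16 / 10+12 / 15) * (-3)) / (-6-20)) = 162 / 325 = 0.50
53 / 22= 2.41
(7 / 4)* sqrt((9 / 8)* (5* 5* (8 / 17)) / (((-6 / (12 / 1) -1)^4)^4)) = 2240* sqrt(17) / 37179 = 0.25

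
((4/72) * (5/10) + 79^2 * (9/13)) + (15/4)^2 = 8114713/1872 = 4334.78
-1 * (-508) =508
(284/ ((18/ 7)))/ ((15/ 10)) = 1988/ 27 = 73.63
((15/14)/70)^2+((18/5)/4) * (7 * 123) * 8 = 1190742381/192080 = 6199.20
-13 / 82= -0.16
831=831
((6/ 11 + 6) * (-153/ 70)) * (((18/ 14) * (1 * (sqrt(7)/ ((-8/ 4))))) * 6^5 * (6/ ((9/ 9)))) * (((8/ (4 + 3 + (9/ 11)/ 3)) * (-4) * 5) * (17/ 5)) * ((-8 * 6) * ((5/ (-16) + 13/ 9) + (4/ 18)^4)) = 2140887511296 * sqrt(7)/ 1225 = 4623882399.88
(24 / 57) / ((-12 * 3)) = -2 / 171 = -0.01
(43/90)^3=79507/729000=0.11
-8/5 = -1.60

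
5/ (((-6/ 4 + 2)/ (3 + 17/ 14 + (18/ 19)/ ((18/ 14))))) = 6585/ 133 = 49.51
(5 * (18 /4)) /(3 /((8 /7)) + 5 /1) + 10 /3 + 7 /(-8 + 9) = 2431 /183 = 13.28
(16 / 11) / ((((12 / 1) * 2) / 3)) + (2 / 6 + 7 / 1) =248 / 33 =7.52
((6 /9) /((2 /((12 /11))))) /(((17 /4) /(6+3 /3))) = 112 /187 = 0.60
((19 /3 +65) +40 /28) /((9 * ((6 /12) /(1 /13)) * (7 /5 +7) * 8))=955 /51597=0.02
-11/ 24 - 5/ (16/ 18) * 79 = -2669/ 6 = -444.83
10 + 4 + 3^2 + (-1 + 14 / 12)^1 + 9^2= 625 / 6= 104.17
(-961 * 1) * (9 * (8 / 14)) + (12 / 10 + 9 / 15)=-172917 / 35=-4940.49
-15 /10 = -3 /2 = -1.50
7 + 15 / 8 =71 / 8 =8.88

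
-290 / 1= -290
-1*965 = -965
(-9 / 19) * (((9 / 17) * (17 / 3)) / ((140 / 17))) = -459 / 2660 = -0.17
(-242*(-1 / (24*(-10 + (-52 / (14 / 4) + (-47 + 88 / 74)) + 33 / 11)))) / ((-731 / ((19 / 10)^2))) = 11313379 / 15373807200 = 0.00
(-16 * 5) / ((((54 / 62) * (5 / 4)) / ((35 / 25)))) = -13888 / 135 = -102.87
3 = 3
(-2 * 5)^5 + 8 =-99992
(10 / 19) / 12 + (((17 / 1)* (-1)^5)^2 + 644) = 106367 / 114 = 933.04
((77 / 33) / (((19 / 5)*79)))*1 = 35 / 4503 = 0.01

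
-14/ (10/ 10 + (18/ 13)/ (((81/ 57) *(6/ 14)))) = -1638/ 383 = -4.28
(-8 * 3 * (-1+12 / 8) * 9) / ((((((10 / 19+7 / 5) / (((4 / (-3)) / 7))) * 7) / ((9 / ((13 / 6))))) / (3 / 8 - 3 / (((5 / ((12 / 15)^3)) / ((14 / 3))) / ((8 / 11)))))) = -226042164 / 53428375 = -4.23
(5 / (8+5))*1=5 / 13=0.38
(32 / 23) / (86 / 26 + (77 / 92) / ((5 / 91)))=8320 / 110871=0.08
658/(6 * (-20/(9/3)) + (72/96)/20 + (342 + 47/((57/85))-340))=3000480/146491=20.48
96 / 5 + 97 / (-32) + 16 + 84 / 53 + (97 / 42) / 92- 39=-21385367 / 4095840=-5.22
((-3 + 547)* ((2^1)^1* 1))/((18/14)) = 7616/9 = 846.22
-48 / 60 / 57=-4 / 285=-0.01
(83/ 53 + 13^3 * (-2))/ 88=-232799/ 4664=-49.91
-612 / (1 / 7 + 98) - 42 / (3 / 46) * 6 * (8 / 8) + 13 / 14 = -3869.31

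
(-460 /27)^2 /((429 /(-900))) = -21160000 /34749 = -608.94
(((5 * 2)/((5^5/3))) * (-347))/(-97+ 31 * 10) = -694/44375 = -0.02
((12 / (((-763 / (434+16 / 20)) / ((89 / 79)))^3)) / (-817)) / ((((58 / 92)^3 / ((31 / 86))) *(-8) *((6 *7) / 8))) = -21856661589580785858496 / 164190281166421827011403625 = -0.00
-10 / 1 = -10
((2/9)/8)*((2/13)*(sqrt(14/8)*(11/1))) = 11*sqrt(7)/468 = 0.06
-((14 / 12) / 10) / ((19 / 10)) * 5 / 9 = -35 / 1026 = -0.03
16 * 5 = 80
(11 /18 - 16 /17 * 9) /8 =-2405 /2448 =-0.98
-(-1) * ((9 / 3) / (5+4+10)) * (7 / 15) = 7 / 95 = 0.07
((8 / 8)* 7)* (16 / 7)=16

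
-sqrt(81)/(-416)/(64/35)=315/26624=0.01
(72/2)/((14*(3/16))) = 96/7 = 13.71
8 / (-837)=-8 / 837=-0.01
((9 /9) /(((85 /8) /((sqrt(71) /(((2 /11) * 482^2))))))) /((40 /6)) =33 * sqrt(71) /98737700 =0.00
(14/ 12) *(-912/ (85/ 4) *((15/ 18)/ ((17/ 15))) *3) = -110.45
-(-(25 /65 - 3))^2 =-1156 /169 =-6.84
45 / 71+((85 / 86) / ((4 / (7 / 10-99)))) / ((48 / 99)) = -38658513 / 781568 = -49.46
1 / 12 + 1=13 / 12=1.08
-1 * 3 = -3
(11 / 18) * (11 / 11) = 11 / 18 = 0.61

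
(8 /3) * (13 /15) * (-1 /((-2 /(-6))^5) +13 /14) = -176228 /315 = -559.45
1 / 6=0.17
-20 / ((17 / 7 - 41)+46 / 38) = 2660 / 4969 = 0.54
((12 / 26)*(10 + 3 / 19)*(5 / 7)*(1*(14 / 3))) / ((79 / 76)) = 15440 / 1027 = 15.03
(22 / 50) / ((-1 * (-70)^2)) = -0.00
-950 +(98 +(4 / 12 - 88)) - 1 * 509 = -4346 / 3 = -1448.67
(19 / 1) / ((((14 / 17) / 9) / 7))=2907 / 2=1453.50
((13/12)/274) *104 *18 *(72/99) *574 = 4656288/1507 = 3089.77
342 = 342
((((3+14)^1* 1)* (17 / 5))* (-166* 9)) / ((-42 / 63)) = 647649 / 5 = 129529.80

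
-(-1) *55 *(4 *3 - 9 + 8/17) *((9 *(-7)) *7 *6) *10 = -5050747.06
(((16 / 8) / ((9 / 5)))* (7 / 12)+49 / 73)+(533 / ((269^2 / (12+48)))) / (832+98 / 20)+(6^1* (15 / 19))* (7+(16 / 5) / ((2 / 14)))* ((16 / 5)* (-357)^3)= -4598426175905755402102489 / 226787102878410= -20276400719.19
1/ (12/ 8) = 2/ 3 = 0.67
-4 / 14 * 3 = -6 / 7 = -0.86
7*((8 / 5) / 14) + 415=415.80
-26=-26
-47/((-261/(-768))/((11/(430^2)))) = -0.01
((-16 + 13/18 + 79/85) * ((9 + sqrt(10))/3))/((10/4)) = -23.27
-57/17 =-3.35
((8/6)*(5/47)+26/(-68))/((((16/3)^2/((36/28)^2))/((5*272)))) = -1400895/73696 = -19.01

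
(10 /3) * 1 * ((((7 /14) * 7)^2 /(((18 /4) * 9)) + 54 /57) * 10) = 41.66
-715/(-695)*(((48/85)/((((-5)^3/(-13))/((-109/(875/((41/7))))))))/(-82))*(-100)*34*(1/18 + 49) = -89.67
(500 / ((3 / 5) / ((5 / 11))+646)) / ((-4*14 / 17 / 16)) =-425000 / 113281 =-3.75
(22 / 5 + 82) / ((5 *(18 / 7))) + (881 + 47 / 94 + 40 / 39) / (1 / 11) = 18943279 / 1950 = 9714.50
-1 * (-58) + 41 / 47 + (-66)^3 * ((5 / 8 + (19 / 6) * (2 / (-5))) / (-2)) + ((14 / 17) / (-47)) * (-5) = -736512927 / 7990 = -92179.34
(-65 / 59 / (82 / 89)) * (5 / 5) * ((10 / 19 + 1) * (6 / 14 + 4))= -5200715 / 643454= -8.08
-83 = -83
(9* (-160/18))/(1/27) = -2160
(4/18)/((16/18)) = 1/4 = 0.25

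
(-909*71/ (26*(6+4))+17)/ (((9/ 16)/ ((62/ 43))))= -14909512/ 25155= -592.71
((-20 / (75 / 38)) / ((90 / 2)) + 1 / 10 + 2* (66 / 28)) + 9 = 128417 / 9450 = 13.59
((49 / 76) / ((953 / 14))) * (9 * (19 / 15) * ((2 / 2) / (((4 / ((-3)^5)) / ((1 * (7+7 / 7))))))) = -250047 / 4765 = -52.48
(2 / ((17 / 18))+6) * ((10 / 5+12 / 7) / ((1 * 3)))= 1196 / 119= 10.05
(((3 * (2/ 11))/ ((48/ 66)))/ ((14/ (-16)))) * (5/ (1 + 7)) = -15/ 28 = -0.54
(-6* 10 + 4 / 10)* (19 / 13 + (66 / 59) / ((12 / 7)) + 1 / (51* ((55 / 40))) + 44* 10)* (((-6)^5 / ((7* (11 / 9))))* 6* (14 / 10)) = 1587017064969792 / 7888595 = 201178671.86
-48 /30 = -8 /5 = -1.60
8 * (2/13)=1.23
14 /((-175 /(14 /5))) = -28 /125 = -0.22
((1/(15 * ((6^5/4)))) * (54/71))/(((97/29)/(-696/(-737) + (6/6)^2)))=41557/2740888260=0.00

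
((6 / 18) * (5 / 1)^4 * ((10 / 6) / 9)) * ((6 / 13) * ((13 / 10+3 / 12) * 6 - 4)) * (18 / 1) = 66250 / 39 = 1698.72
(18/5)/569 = 18/2845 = 0.01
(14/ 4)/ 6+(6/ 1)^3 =2599/ 12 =216.58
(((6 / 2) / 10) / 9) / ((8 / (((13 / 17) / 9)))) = 13 / 36720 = 0.00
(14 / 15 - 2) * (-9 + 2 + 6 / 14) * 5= 736 / 21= 35.05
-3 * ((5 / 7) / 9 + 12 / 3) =-257 / 21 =-12.24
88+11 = 99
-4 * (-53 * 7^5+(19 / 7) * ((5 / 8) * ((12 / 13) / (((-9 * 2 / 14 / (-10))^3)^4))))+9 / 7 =-2629814043134054174432653 / 8567029273257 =-306969190748.93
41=41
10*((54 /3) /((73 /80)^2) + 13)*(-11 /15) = -4058494 /15987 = -253.86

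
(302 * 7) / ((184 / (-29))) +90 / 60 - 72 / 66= -336769 / 1012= -332.78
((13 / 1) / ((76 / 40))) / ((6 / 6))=130 / 19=6.84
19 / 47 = 0.40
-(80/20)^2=-16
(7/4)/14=1/8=0.12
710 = 710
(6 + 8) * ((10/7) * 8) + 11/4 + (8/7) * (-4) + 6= 4597/28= 164.18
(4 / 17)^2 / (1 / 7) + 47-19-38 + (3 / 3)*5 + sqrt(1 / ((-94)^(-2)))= 25833 / 289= 89.39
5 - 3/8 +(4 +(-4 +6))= 85/8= 10.62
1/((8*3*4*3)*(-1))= -1/288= -0.00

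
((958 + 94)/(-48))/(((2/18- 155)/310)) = 122295/2788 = 43.86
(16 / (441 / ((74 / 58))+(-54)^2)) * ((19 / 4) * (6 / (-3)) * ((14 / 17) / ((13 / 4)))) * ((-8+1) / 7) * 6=629888 / 8890167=0.07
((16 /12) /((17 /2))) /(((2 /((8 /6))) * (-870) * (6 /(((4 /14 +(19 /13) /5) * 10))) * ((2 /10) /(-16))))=33664 /3633903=0.01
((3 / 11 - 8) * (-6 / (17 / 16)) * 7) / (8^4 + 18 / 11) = 1680 / 22537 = 0.07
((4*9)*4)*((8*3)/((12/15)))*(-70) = -302400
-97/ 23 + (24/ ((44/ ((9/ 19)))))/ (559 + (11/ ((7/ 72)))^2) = -13271759957/ 3146926585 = -4.22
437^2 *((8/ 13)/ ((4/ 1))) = 381938/ 13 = 29379.85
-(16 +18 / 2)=-25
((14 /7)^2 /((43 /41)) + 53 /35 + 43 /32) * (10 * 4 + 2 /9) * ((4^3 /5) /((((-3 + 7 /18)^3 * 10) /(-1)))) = 75374664048 /3906340375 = 19.30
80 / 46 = 40 / 23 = 1.74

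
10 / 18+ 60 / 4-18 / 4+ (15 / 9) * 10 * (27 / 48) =20.43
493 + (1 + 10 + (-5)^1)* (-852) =-4619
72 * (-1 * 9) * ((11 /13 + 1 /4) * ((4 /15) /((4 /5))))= -3078 /13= -236.77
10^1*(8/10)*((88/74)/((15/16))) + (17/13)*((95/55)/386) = 10.15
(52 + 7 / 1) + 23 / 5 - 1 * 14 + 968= 5088 / 5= 1017.60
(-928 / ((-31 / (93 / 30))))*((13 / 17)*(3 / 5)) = 18096 / 425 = 42.58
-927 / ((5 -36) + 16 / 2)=927 / 23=40.30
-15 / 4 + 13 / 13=-11 / 4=-2.75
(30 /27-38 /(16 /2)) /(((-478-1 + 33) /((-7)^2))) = 6419 /16056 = 0.40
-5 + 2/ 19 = -93/ 19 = -4.89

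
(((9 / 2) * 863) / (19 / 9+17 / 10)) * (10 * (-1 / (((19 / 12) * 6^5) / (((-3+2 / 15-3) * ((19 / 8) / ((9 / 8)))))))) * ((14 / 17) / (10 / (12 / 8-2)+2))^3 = -94930 / 96702579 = -0.00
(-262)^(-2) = 1 / 68644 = 0.00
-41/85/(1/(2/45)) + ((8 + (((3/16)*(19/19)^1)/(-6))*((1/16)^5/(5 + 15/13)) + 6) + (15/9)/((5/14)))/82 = 34722663094567/168389561548800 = 0.21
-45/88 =-0.51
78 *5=390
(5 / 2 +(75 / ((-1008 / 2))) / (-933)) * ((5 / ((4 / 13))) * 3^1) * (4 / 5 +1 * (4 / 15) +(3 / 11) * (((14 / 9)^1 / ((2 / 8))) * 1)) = 96795595 / 287364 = 336.84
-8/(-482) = 4/241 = 0.02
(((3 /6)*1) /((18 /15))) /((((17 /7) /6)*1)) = 35 /34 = 1.03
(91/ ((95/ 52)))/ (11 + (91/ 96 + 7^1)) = 454272/ 172805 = 2.63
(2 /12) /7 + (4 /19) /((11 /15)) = 2729 /8778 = 0.31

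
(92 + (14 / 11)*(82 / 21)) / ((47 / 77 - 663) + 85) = -22400 / 133377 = -0.17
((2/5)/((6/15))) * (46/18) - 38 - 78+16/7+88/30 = -34091/315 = -108.23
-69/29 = -2.38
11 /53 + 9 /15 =214 /265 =0.81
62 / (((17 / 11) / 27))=18414 / 17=1083.18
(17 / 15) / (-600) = -17 / 9000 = -0.00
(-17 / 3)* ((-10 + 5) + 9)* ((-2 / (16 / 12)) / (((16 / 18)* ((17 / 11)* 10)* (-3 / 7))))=-231 / 40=-5.78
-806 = -806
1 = 1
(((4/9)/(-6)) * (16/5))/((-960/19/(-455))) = -1729/810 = -2.13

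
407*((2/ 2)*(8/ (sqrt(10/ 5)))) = 1628*sqrt(2) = 2302.34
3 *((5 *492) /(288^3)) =205 /663552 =0.00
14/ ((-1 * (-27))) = 14/ 27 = 0.52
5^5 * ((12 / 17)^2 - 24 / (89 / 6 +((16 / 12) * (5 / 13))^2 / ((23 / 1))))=-3495.19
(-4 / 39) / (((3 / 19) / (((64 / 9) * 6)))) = -9728 / 351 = -27.72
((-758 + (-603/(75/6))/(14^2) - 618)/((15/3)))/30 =-3371803/367500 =-9.17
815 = 815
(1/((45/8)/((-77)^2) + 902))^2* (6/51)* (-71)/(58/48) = -7667300078592/902409757607763733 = -0.00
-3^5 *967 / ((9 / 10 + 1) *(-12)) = 10306.18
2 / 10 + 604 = 3021 / 5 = 604.20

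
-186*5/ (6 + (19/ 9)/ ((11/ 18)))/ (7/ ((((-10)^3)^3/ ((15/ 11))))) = 937750000000/ 91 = 10304945054.95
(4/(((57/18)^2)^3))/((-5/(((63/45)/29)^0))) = -186624/235229405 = -0.00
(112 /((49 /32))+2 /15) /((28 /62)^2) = 3696967 /10290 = 359.28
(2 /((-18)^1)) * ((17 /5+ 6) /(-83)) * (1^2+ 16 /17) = 517 /21165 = 0.02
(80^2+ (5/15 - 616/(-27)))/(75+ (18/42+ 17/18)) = 84.10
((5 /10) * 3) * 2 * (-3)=-9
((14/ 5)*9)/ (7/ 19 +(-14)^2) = 342/ 2665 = 0.13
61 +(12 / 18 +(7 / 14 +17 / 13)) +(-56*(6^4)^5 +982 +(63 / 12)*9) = -31940200132389987871 / 156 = -204744872643525563.28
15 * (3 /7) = 45 /7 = 6.43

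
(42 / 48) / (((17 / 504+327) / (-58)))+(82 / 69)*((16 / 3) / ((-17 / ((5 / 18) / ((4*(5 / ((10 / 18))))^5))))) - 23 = -456799474092674693 / 19727742104395200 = -23.16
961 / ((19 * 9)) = 961 / 171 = 5.62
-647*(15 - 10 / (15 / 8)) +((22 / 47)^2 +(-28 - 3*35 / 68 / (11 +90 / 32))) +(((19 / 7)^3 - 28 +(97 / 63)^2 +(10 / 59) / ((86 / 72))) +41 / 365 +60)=-1329689919715960055822 / 213515487090527895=-6227.60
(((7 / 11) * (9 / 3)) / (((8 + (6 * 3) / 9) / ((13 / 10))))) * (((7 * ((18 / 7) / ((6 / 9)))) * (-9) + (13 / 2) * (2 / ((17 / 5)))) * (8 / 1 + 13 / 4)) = -4995081 / 7480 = -667.79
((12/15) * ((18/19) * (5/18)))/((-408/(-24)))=4/323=0.01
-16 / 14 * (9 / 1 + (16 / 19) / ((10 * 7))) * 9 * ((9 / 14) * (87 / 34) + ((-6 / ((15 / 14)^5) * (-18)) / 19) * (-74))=27462.38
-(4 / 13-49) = 633 / 13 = 48.69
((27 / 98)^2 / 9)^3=531441 / 885842380864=0.00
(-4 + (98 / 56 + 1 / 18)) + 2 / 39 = -1003 / 468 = -2.14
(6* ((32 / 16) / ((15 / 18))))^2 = 5184 / 25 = 207.36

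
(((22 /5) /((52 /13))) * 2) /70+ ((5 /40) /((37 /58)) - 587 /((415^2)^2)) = 6987050701093 /30729262847500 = 0.23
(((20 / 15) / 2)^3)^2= 64 / 729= 0.09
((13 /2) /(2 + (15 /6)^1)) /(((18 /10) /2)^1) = 130 /81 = 1.60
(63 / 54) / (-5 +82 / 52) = -0.34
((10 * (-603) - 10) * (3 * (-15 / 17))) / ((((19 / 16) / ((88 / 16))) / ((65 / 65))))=23918400 / 323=74050.77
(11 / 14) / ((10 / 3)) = 33 / 140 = 0.24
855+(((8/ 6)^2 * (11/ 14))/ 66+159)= 191650/ 189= 1014.02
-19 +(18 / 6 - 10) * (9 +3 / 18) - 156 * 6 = -6115 / 6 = -1019.17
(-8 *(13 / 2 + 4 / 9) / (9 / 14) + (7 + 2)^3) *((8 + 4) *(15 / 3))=1040980 / 27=38554.81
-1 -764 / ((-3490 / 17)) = 4749 / 1745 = 2.72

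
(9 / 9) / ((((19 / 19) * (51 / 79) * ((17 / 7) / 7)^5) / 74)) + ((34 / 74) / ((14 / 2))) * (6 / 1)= 427707115260500 / 18754891113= 22805.10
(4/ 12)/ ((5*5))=1/ 75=0.01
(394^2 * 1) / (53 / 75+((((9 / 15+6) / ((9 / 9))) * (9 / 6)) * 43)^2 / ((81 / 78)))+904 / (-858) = -1842295748 / 11229675171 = -0.16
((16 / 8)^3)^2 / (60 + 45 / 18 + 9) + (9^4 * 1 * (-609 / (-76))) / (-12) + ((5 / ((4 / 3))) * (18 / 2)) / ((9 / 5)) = -189605257 / 43472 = -4361.55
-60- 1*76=-136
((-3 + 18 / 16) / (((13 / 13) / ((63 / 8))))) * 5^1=-4725 / 64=-73.83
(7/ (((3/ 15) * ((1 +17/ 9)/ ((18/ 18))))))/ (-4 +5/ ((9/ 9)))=315/ 26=12.12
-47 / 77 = -0.61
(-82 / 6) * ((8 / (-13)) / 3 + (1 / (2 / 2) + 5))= -9266 / 117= -79.20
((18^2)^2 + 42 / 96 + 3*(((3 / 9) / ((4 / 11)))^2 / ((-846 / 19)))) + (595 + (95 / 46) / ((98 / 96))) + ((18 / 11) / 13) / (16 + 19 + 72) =73928153842450273 / 700253570016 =105573.41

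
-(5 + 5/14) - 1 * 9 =-201/14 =-14.36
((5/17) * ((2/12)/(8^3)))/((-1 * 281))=-5/14674944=-0.00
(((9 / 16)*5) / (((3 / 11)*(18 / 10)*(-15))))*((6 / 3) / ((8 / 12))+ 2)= -275 / 144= -1.91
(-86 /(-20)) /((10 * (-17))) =-43 /1700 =-0.03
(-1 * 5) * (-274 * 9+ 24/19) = 12323.68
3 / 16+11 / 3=185 / 48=3.85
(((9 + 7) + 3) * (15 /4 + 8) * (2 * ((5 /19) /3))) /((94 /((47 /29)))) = 235 /348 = 0.68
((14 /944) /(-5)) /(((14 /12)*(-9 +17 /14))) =21 /64310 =0.00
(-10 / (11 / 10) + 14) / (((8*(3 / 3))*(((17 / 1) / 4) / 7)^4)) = 4148928 / 918731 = 4.52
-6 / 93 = -2 / 31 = -0.06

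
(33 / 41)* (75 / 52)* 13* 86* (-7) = -744975 / 82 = -9085.06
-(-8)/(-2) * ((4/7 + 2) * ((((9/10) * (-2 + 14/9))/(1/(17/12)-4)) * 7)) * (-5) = 306/7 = 43.71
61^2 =3721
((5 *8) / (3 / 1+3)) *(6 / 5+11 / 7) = 388 / 21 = 18.48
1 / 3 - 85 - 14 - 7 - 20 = -377 / 3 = -125.67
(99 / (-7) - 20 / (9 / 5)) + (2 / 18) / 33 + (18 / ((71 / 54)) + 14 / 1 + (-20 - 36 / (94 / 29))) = -198879752 / 6937623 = -28.67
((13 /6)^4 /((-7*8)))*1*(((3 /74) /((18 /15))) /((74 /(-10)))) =0.00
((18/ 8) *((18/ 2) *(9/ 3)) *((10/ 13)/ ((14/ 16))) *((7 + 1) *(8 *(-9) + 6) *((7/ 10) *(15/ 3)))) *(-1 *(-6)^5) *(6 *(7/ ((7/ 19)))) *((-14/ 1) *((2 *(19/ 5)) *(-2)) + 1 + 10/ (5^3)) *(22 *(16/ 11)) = -38921669223579648/ 65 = -598794911131994.58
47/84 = 0.56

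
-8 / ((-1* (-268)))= -2 / 67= -0.03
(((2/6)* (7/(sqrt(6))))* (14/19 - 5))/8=-63* sqrt(6)/304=-0.51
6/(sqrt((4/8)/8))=24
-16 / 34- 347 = -5907 / 17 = -347.47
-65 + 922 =857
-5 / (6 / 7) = -35 / 6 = -5.83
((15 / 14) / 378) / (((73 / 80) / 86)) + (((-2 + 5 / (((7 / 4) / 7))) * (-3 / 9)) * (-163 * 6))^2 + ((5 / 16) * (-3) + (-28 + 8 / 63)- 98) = 17736178320337 / 515088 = 34433297.46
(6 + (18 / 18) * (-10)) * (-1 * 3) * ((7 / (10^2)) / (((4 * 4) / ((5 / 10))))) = 21 / 800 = 0.03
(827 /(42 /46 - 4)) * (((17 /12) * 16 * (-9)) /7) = 3880284 /497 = 7807.41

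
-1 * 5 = -5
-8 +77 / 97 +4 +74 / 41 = -5573 / 3977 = -1.40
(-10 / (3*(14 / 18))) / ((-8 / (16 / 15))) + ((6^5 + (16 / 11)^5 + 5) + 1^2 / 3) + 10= 26374795226 / 3382071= 7798.42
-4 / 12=-1 / 3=-0.33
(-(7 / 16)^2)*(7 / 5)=-343 / 1280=-0.27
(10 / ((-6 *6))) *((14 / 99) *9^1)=-35 / 99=-0.35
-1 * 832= -832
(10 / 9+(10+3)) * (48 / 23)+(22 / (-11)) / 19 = 38470 / 1311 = 29.34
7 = 7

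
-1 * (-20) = 20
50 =50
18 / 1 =18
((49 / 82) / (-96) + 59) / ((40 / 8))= 464399 / 39360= 11.80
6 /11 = 0.55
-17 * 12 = -204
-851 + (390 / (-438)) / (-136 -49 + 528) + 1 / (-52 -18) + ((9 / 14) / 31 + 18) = -3232895521 / 3881045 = -833.00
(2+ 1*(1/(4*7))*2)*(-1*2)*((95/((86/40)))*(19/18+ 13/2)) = -3746800/2709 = -1383.09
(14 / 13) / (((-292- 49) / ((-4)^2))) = -224 / 4433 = -0.05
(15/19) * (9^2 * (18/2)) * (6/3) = 21870/19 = 1151.05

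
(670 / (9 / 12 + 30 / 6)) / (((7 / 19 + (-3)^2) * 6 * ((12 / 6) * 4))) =6365 / 24564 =0.26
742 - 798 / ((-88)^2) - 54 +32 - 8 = 2756465 / 3872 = 711.90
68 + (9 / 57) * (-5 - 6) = 1259 / 19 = 66.26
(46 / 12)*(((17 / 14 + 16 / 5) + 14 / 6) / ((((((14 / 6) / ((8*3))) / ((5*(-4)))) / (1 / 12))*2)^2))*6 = 3910920 / 343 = 11402.10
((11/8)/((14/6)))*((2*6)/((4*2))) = 99/112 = 0.88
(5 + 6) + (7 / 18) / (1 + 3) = 799 / 72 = 11.10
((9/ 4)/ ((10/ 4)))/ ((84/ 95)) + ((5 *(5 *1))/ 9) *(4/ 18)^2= 47153/ 40824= 1.16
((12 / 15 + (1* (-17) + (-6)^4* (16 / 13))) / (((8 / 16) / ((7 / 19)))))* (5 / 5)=1436778 / 1235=1163.38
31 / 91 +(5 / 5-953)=-86601 / 91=-951.66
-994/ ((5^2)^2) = -994/ 625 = -1.59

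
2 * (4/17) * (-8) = -64/17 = -3.76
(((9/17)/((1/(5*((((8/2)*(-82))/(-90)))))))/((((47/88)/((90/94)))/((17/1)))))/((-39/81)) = -17534880/28717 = -610.61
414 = 414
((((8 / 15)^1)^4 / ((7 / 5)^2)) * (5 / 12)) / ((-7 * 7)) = -1024 / 2917215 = -0.00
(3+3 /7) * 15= 360 /7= 51.43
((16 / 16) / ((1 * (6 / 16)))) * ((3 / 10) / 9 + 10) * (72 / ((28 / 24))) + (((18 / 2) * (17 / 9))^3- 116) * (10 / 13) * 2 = 45156 / 5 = 9031.20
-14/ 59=-0.24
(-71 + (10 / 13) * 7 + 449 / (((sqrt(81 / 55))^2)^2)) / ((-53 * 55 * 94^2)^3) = -1507549 / 182182308950583294720939000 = -0.00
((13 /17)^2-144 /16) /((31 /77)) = -187264 /8959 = -20.90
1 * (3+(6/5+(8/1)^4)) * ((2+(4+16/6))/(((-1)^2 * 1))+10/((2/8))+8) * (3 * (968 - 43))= 644756450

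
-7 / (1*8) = -7 / 8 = -0.88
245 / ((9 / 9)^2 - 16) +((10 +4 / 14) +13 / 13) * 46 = 10559 / 21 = 502.81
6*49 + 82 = 376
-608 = -608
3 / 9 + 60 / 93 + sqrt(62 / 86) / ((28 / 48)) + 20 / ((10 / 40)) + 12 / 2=12*sqrt(1333) / 301 + 8089 / 93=88.43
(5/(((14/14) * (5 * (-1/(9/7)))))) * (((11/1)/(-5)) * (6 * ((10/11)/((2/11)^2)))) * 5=2333.57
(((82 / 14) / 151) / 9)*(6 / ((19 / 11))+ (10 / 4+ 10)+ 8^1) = 37351 / 361494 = 0.10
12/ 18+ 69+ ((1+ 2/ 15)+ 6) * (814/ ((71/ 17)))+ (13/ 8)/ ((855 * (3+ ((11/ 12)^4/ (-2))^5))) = 3617642747272754104085393583923/ 2477898571593768973849342775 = 1459.96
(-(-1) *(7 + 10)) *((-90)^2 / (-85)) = -1620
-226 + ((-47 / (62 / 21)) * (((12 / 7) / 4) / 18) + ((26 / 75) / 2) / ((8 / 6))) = -175343 / 775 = -226.25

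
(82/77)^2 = 6724/5929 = 1.13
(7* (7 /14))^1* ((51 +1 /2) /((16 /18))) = 202.78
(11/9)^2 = 121/81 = 1.49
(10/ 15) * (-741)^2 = 366054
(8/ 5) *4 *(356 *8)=91136/ 5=18227.20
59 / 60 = 0.98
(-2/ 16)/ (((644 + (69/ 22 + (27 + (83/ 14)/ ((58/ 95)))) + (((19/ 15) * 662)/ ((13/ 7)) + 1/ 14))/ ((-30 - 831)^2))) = -7873100235/ 96469994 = -81.61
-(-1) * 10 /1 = 10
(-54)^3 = -157464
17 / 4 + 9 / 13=4.94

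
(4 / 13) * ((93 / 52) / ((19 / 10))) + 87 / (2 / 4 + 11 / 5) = 939560 / 28899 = 32.51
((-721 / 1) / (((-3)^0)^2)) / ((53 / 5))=-3605 / 53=-68.02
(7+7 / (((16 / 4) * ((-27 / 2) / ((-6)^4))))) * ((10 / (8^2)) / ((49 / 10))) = -575 / 112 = -5.13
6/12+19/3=41/6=6.83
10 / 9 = 1.11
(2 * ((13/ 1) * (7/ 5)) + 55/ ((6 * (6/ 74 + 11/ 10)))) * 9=868431/ 2185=397.45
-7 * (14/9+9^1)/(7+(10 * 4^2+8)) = -19/45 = -0.42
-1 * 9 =-9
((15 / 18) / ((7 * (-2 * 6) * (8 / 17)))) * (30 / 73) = -425 / 49056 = -0.01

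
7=7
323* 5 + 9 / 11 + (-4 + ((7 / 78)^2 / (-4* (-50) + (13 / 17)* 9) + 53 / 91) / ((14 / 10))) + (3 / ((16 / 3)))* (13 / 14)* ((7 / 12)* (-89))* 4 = 138745988266807 / 92265709536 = 1503.77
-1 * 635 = -635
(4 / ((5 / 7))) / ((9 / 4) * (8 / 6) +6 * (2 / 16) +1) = 1.18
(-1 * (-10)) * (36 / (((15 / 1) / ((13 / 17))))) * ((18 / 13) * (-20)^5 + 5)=-1382398440 / 17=-81317555.29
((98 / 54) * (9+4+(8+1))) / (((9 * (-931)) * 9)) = -22 / 41553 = -0.00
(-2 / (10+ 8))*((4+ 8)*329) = -1316 / 3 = -438.67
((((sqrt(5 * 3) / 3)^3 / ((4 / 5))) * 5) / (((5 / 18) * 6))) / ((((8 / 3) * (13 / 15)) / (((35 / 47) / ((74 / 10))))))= 65625 * sqrt(15) / 723424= 0.35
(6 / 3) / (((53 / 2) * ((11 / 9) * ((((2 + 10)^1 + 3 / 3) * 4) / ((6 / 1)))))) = 54 / 7579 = 0.01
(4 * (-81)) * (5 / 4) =-405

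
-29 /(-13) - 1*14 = -153 /13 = -11.77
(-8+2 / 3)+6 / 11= -224 / 33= -6.79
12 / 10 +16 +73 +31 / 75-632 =-40604 / 75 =-541.39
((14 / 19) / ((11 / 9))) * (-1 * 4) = -2.41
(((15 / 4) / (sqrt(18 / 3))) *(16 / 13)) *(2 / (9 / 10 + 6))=200 *sqrt(6) / 897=0.55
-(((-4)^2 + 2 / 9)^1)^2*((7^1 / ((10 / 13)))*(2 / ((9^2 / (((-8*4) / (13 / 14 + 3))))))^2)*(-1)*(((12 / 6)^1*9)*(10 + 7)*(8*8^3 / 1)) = 108435626390454272 / 893116125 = 121412684.59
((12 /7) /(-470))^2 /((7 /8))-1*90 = -1704795462 /18942175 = -90.00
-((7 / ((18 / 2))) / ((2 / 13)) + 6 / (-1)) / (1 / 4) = 34 / 9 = 3.78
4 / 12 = 1 / 3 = 0.33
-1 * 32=-32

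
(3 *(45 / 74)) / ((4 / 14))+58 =9529 / 148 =64.39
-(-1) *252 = 252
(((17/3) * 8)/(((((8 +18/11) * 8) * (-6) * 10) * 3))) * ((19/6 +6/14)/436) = -28237/1048178880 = -0.00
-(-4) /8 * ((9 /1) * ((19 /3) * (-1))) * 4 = -114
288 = 288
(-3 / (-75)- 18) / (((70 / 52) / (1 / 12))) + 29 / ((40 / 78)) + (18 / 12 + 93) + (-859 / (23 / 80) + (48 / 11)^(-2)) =-131584750859 / 46368000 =-2837.84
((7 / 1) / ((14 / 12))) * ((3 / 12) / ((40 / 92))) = 69 / 20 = 3.45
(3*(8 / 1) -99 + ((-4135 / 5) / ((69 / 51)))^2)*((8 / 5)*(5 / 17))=1580926448 / 8993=175795.22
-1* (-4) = 4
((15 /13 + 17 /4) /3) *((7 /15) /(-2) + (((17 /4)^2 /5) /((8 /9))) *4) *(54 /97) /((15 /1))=1.07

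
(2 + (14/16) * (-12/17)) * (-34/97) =-47/97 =-0.48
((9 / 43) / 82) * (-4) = -18 / 1763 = -0.01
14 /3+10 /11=184 /33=5.58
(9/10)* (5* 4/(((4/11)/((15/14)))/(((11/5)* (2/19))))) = 3267/266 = 12.28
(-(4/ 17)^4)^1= -256/ 83521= -0.00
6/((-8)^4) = 3/2048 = 0.00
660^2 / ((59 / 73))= 31798800 / 59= 538962.71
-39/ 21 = -13/ 7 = -1.86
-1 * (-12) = 12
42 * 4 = 168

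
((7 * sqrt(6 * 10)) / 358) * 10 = 70 * sqrt(15) / 179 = 1.51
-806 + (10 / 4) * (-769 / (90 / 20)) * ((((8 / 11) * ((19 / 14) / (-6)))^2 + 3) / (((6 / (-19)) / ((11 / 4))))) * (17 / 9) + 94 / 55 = 965106473981 / 47151720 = 20468.11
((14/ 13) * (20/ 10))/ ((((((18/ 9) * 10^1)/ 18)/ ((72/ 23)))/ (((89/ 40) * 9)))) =908334/ 7475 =121.52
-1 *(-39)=39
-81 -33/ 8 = -681/ 8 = -85.12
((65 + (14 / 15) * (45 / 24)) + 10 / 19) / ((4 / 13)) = 66469 / 304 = 218.65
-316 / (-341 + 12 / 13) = 4108 / 4421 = 0.93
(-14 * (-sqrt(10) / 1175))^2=392 / 276125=0.00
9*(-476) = -4284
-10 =-10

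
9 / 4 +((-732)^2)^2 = 1148429435913 / 4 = 287107358978.25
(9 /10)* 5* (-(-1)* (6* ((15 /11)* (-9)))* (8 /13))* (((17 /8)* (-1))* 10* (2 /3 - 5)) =-206550 /11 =-18777.27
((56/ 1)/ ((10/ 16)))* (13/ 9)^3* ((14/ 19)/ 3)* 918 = 468505856/ 7695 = 60884.45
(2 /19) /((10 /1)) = 1 /95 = 0.01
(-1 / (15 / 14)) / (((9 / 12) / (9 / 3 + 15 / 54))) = -1652 / 405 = -4.08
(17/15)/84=17/1260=0.01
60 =60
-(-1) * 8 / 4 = 2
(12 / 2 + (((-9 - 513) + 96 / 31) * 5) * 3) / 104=-30138 / 403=-74.78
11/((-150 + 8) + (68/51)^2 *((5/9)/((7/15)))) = -2079/26438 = -0.08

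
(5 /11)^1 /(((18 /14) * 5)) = 7 /99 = 0.07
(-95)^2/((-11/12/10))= -1083000/11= -98454.55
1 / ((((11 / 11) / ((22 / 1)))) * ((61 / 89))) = 32.10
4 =4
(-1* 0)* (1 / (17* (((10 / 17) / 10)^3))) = 0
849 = 849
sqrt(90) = 3 * sqrt(10) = 9.49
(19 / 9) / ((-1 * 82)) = -19 / 738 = -0.03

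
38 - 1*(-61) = 99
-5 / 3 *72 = -120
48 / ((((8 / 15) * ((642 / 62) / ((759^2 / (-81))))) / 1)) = -19842790 / 321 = -61815.55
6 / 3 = 2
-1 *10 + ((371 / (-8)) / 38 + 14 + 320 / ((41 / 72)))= 7038805 / 12464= 564.73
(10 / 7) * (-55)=-550 / 7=-78.57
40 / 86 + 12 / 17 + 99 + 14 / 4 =151567 / 1462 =103.67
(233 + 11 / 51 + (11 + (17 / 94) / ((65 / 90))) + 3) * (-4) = -30845164 / 31161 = -989.86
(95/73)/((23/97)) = 9215/1679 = 5.49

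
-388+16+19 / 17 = -6305 / 17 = -370.88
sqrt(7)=2.65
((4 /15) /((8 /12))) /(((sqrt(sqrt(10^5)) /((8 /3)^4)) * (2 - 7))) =-2048 * 10^(3 /4) /50625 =-0.23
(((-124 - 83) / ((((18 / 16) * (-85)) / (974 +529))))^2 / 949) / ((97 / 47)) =3594607409088 / 665082925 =5404.75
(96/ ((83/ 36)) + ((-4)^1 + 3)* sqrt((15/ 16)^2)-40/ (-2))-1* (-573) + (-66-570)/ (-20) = 4418927/ 6640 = 665.50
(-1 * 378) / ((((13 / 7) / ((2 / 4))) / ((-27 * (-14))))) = -500094 / 13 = -38468.77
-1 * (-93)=93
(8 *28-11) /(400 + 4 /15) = 0.53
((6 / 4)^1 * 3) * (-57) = -513 / 2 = -256.50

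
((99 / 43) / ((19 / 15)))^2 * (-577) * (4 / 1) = -5089659300 / 667489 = -7625.08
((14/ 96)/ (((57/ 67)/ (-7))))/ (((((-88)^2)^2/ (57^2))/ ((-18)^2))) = -5052537/ 239878144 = -0.02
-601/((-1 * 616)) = 601/616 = 0.98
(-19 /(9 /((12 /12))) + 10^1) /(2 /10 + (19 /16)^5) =372244480 /120861639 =3.08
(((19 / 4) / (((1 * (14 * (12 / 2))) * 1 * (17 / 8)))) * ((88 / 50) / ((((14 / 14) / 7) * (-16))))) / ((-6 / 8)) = 209 / 7650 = 0.03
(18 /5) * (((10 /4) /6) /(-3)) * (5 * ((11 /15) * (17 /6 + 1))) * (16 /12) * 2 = -506 /27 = -18.74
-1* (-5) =5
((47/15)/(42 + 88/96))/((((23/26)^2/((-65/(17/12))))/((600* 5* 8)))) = -95163494400/926279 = -102737.40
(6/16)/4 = 3/32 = 0.09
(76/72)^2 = 361/324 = 1.11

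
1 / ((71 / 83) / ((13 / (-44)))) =-1079 / 3124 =-0.35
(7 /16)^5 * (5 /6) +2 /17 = 14011507 /106954752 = 0.13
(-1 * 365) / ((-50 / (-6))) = -219 / 5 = -43.80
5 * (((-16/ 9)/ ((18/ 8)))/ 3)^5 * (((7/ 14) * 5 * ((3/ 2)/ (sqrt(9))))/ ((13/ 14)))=-93952409600/ 11014751922759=-0.01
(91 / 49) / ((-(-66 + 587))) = -13 / 3647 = -0.00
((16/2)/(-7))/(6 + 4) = -0.11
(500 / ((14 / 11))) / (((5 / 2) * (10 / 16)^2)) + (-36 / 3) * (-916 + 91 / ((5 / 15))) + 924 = 63296 / 7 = 9042.29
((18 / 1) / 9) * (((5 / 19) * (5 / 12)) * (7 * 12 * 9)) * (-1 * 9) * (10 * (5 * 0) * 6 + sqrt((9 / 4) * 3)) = -42525 * sqrt(3) / 19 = -3876.60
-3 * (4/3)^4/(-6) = 1.58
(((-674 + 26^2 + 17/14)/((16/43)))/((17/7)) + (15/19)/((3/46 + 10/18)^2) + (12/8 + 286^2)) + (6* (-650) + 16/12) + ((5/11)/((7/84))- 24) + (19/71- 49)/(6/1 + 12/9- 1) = 124568127193199323/1599525013152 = 77878.20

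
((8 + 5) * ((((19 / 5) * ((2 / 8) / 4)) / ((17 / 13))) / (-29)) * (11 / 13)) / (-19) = 143 / 39440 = 0.00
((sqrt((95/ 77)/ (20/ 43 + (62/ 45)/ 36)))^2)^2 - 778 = -1407042637585318/ 1822610701681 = -771.99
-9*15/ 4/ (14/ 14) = -135/ 4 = -33.75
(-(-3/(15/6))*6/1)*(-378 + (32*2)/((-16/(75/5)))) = -15768/5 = -3153.60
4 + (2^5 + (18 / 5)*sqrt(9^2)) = 68.40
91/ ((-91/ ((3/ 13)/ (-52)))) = 3/ 676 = 0.00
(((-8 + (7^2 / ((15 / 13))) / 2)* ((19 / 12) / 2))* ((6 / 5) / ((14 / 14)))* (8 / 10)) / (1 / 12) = 15086 / 125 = 120.69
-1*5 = -5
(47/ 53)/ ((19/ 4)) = 188/ 1007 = 0.19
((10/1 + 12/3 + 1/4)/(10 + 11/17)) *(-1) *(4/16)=-969/2896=-0.33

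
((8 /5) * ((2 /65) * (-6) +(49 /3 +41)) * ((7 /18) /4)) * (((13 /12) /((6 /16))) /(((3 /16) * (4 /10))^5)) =10822224.53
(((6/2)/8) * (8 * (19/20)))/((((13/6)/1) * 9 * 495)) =19/64350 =0.00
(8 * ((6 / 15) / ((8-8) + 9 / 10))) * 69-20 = 225.33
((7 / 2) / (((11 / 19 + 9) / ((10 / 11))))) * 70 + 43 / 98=331999 / 14014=23.69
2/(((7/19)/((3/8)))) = 57/28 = 2.04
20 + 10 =30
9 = 9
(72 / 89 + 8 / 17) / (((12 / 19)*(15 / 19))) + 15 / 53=10281647 / 3608505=2.85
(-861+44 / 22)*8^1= -6872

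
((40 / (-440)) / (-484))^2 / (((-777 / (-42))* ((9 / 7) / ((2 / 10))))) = 7 / 23597192520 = 0.00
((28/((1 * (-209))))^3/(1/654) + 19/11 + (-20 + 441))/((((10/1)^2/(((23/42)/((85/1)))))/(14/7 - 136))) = -987488143737/271597537750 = -3.64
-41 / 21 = -1.95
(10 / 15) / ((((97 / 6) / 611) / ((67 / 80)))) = 40937 / 1940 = 21.10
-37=-37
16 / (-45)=-16 / 45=-0.36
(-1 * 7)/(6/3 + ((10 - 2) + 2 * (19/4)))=-14/39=-0.36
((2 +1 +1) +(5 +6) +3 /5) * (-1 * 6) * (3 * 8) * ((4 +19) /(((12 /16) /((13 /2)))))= -2238912 /5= -447782.40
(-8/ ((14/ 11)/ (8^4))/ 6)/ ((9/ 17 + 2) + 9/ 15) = -3829760/ 2793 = -1371.20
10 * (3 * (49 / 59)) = 1470 / 59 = 24.92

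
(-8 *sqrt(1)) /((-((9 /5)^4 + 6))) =5000 /10311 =0.48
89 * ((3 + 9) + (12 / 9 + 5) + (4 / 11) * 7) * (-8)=-490568 / 33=-14865.70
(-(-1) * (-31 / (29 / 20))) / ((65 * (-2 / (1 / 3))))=62 / 1131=0.05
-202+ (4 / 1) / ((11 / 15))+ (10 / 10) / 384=-830197 / 4224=-196.54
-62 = -62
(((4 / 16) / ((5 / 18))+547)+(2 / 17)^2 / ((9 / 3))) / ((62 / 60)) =4750333 / 8959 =530.23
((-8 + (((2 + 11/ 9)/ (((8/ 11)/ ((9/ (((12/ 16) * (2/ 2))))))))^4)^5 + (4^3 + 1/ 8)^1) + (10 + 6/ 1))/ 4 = 119073100208749693121158449751541919839618927871745/ 14624633760251904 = 8141954332721608083328067000000000.00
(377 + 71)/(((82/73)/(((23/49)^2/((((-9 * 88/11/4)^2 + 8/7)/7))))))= 308936/163303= 1.89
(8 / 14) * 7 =4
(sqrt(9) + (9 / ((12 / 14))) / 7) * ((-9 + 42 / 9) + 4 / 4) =-15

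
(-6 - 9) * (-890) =13350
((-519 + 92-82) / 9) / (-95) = 509 / 855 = 0.60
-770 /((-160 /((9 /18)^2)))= 77 /64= 1.20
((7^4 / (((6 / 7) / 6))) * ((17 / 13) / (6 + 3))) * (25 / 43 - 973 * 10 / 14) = -8531569340 / 5031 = -1695799.91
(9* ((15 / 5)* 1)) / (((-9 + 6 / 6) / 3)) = -10.12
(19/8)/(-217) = -19/1736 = -0.01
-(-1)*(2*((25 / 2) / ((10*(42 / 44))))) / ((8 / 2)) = 55 / 84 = 0.65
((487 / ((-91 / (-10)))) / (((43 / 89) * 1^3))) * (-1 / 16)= -6.92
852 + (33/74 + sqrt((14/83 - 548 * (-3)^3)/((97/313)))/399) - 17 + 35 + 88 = sqrt(3094721200966)/3212349 + 70925/74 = 958.99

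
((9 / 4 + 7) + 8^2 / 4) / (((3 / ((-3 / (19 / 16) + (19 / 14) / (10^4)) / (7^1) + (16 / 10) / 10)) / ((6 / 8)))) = -377784339 / 297920000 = -1.27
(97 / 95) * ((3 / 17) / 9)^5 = 0.00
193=193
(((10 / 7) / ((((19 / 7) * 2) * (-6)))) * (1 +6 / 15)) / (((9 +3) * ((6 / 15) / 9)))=-35 / 304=-0.12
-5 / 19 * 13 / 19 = -65 / 361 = -0.18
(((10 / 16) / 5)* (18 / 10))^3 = 729 / 64000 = 0.01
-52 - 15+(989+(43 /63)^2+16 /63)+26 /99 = 40296491 /43659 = 922.98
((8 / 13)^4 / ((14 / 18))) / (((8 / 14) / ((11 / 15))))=33792 / 142805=0.24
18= 18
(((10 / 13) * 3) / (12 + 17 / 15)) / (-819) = -50 / 233051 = -0.00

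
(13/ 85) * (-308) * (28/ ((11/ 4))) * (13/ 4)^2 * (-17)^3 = 124446868/ 5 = 24889373.60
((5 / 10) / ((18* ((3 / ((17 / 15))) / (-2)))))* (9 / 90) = -17 / 8100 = -0.00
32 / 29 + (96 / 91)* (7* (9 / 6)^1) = 4592 / 377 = 12.18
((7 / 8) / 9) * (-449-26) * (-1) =3325 / 72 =46.18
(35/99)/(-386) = -35/38214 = -0.00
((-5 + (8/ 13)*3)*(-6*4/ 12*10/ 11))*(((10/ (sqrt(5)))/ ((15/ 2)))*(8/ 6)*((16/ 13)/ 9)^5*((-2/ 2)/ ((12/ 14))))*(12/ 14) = -2751463424*sqrt(5)/ 28216806219459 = -0.00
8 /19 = 0.42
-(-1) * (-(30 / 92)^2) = -225 / 2116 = -0.11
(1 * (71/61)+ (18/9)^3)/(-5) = -559/305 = -1.83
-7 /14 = -0.50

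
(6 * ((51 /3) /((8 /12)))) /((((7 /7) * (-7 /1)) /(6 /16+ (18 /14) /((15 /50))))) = -39933 /392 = -101.87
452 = 452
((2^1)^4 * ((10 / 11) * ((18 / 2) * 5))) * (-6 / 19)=-43200 / 209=-206.70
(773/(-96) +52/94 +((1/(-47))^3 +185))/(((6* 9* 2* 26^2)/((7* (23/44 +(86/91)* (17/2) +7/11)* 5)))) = 325568724767725/416227995076608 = 0.78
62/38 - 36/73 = 1579/1387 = 1.14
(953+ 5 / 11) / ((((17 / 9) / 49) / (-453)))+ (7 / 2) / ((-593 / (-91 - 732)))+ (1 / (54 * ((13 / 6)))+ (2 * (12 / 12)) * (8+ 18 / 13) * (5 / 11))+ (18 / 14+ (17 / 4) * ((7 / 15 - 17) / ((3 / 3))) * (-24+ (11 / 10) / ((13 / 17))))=-50871676131484973 / 4540986450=-11202780.87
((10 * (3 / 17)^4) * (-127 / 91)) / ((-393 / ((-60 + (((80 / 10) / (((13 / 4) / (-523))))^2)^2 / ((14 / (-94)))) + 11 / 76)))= -282622469620509967516875 / 444953367520298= -635173234.43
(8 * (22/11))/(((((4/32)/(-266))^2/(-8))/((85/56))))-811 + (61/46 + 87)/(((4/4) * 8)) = -323766812145/368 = -879801119.96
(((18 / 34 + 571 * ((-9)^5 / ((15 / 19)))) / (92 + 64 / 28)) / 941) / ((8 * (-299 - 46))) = 1411742381 / 8094482000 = 0.17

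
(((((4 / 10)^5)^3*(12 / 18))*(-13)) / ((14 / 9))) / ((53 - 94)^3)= 1277952 / 14723114013671875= 0.00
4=4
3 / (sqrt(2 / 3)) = 3 *sqrt(6) / 2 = 3.67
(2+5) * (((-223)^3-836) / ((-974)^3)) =77632821 / 924010424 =0.08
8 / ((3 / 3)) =8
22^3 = 10648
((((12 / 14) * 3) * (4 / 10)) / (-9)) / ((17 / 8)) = -32 / 595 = -0.05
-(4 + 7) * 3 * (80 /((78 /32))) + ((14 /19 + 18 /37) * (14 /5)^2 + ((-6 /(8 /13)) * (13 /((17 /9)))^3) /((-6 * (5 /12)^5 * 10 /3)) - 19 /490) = 796219894180652883 /68752982593750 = 11580.88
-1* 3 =-3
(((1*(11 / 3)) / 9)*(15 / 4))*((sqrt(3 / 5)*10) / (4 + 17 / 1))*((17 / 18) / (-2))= -935*sqrt(15) / 13608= -0.27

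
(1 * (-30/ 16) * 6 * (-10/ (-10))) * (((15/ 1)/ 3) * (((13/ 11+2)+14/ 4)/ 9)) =-3675/ 88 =-41.76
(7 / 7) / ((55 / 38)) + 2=148 / 55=2.69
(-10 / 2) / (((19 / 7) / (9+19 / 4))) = -1925 / 76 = -25.33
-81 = -81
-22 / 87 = -0.25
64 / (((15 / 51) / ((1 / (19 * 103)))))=1088 / 9785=0.11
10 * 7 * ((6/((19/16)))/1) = 353.68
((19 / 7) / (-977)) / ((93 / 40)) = -760 / 636027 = -0.00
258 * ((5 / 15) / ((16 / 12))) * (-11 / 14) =-1419 / 28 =-50.68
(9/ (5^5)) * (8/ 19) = 72/ 59375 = 0.00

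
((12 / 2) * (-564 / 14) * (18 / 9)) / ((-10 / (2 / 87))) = 1.11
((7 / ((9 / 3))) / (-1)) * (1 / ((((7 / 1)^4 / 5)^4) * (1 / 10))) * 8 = -50000 / 14242684529829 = -0.00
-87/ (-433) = 87/ 433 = 0.20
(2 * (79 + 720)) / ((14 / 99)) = 11300.14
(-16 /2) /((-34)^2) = -2 /289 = -0.01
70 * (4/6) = 140/3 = 46.67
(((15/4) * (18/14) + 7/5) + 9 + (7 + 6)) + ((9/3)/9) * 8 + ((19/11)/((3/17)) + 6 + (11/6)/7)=30979/660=46.94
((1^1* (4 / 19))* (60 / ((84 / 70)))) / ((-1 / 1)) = -200 / 19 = -10.53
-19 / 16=-1.19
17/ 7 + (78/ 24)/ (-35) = 327/ 140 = 2.34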